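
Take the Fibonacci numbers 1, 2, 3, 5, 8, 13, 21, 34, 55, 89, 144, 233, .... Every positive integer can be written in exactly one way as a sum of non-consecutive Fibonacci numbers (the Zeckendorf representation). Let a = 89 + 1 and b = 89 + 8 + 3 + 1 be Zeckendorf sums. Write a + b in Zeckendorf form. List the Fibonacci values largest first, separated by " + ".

144 + 34 + 13

The two numbers are 90 and 101, so their sum is 191.
subtract 144 from 191: 47 remains
subtract 34 from 47: 13 remains
subtract 13 from 13: 0 remains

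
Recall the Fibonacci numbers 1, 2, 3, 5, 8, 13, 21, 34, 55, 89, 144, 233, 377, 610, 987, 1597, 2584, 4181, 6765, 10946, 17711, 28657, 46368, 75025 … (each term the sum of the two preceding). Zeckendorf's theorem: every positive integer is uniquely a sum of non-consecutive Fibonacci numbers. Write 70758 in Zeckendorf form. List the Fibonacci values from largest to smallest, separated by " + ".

Greedily peel off the largest Fibonacci term at each step:
46368 ≤ 70758 < 75025, so take 46368; remainder 24390
17711 ≤ 24390 < 28657, so take 17711; remainder 6679
4181 ≤ 6679 < 6765, so take 4181; remainder 2498
1597 ≤ 2498 < 2584, so take 1597; remainder 901
610 ≤ 901 < 987, so take 610; remainder 291
233 ≤ 291 < 377, so take 233; remainder 58
55 ≤ 58 < 89, so take 55; remainder 3
3 ≤ 3 < 5, so take 3; remainder 0
So 70758 = 46368 + 17711 + 4181 + 1597 + 610 + 233 + 55 + 3, with no two terms consecutive in the sequence.

46368 + 17711 + 4181 + 1597 + 610 + 233 + 55 + 3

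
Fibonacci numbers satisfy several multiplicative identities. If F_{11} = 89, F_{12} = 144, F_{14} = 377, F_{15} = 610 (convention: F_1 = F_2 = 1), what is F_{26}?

121393

By the addition formula F_{m+n} = F_m F_{n+1} + F_{m−1} F_n with m=15, n=11: F_{26} = 610·144 + 377·89 = 87840 + 33553 = 121393.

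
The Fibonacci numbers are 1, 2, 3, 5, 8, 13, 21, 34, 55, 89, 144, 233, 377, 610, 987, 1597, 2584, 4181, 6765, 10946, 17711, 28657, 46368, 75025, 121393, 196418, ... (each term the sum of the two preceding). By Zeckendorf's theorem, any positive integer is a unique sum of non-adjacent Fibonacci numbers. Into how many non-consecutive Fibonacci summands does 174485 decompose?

9

Repeatedly subtract the largest Fibonacci number that fits:
subtract 121393 from 174485: 53092 remains
subtract 46368 from 53092: 6724 remains
subtract 4181 from 6724: 2543 remains
subtract 1597 from 2543: 946 remains
subtract 610 from 946: 336 remains
subtract 233 from 336: 103 remains
subtract 89 from 103: 14 remains
subtract 13 from 14: 1 remains
subtract 1 from 1: 0 remains
174485 = 121393 + 46368 + 4181 + 1597 + 610 + 233 + 89 + 13 + 1, which has 9 terms.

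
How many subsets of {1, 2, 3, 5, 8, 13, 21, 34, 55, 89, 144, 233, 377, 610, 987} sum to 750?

750 = 610+89+34+13+3+1 = 610+89+34+8+5+3+1 = 377+233+89+34+13+3+1 = 610+89+21+13+8+5+3+1 = … (5 more), for 9 in all.

9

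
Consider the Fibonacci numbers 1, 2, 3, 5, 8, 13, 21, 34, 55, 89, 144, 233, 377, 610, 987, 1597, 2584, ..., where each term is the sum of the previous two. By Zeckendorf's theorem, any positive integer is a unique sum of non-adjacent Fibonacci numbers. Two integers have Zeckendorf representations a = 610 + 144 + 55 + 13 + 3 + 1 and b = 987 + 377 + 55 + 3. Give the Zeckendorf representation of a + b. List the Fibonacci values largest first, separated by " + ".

1597 + 610 + 34 + 5 + 2

The two numbers are 826 and 1422, so their sum is 2248.
largest Fibonacci ≤ 2248 is 1597; 2248 − 1597 = 651
largest Fibonacci ≤ 651 is 610; 651 − 610 = 41
largest Fibonacci ≤ 41 is 34; 41 − 34 = 7
largest Fibonacci ≤ 7 is 5; 7 − 5 = 2
largest Fibonacci ≤ 2 is 2; 2 − 2 = 0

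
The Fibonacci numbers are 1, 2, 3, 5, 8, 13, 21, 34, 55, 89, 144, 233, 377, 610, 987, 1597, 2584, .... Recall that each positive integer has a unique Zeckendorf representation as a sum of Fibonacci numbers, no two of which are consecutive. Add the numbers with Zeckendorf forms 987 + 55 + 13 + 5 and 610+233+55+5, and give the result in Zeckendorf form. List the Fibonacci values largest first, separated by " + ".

The two numbers are 1060 and 903, so their sum is 1963.
1597 ≤ 1963 < 2584, so take 1597; remainder 366
233 ≤ 366 < 377, so take 233; remainder 133
89 ≤ 133 < 144, so take 89; remainder 44
34 ≤ 44 < 55, so take 34; remainder 10
8 ≤ 10 < 13, so take 8; remainder 2
2 ≤ 2 < 3, so take 2; remainder 0

1597 + 233 + 89 + 34 + 8 + 2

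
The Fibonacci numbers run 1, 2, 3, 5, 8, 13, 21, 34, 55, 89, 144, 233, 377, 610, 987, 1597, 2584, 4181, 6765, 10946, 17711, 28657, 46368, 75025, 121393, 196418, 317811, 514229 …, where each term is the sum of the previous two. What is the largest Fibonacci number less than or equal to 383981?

317811 ≤ 383981 < 514229, so the largest Fibonacci number not exceeding 383981 is 317811.

317811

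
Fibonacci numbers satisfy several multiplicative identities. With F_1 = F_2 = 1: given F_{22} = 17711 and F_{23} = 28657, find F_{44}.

By the doubling identity F_{2k} = F_k(2F_{k+1} − F_k): F_{44} = 17711·(2·28657 − 17711) = 17711·39603 = 701408733.

701408733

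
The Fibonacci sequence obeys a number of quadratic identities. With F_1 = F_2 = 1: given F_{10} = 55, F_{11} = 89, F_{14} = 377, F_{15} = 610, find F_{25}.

By the addition formula F_{m+n} = F_m F_{n+1} + F_{m−1} F_n with m=15, n=10: F_{25} = 610·89 + 377·55 = 54290 + 20735 = 75025.

75025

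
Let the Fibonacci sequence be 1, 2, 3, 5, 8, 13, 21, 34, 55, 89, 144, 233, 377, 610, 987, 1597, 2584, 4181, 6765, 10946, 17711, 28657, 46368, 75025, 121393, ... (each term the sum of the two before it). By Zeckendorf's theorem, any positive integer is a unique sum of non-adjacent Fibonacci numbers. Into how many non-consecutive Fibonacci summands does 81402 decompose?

8

Repeatedly subtract the largest Fibonacci number that fits:
81402: greatest Fibonacci not exceeding it is 75025, leaving 6377
6377: greatest Fibonacci not exceeding it is 4181, leaving 2196
2196: greatest Fibonacci not exceeding it is 1597, leaving 599
599: greatest Fibonacci not exceeding it is 377, leaving 222
222: greatest Fibonacci not exceeding it is 144, leaving 78
78: greatest Fibonacci not exceeding it is 55, leaving 23
23: greatest Fibonacci not exceeding it is 21, leaving 2
2: greatest Fibonacci not exceeding it is 2, leaving 0
81402 = 75025 + 4181 + 1597 + 377 + 144 + 55 + 21 + 2, which has 8 terms.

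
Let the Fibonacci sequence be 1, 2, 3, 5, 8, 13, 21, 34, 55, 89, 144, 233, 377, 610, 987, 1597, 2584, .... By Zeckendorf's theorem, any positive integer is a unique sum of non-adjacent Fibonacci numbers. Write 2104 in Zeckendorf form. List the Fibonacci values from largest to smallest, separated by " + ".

1597 + 377 + 89 + 34 + 5 + 2

1597 ≤ 2104 < 2584, so take 1597; remainder 507
377 ≤ 507 < 610, so take 377; remainder 130
89 ≤ 130 < 144, so take 89; remainder 41
34 ≤ 41 < 55, so take 34; remainder 7
5 ≤ 7 < 8, so take 5; remainder 2
2 ≤ 2 < 3, so take 2; remainder 0
So 2104 = 1597 + 377 + 89 + 34 + 5 + 2, with no two terms consecutive in the sequence.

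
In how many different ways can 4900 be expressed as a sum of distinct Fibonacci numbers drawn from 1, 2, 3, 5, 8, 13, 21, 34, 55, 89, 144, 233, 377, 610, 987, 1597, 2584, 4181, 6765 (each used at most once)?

13

4900 = 4181+610+89+13+5+2 = 4181+610+55+34+13+5+2 = 4181+377+233+89+13+5+2 = 2584+1597+610+89+13+5+2 = 4181+377+233+55+34+13+5+2 = … (8 more), for 13 in all.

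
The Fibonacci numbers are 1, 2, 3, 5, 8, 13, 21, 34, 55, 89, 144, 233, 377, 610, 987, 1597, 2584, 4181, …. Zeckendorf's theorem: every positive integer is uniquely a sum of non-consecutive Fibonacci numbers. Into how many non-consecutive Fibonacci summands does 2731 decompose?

Greedy algorithm:
2731: greatest Fibonacci not exceeding it is 2584, leaving 147
147: greatest Fibonacci not exceeding it is 144, leaving 3
3: greatest Fibonacci not exceeding it is 3, leaving 0
2731 = 2584 + 144 + 3, which has 3 terms.

3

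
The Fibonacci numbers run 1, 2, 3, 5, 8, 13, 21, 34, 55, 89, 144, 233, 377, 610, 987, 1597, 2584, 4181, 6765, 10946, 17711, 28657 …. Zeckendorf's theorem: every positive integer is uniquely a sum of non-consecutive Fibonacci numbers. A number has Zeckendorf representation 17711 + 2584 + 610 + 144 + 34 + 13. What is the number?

21096

17711 + 2584 + 610 + 144 + 34 + 13 = 21096.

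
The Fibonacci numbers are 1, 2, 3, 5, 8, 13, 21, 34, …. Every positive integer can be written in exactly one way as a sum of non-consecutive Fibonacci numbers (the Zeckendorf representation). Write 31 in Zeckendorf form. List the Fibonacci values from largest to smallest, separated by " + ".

21 + 8 + 2

subtract 21 from 31: 10 remains
subtract 8 from 10: 2 remains
subtract 2 from 2: 0 remains
So 31 = 21 + 8 + 2, with no two terms consecutive in the sequence.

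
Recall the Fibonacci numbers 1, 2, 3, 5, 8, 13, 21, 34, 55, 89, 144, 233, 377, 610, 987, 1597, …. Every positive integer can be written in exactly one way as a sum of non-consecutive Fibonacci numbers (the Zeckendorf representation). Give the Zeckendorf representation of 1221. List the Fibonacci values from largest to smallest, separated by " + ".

987 ≤ 1221 < 1597, so take 987; remainder 234
233 ≤ 234 < 377, so take 233; remainder 1
1 ≤ 1 < 2, so take 1; remainder 0
So 1221 = 987 + 233 + 1, with no two terms consecutive in the sequence.

987 + 233 + 1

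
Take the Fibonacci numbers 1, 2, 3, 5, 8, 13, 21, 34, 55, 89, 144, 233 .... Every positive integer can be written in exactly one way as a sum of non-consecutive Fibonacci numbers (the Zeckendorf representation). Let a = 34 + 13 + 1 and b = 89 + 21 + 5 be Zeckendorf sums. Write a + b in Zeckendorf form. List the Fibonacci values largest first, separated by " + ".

144 + 13 + 5 + 1

The two numbers are 48 and 115, so their sum is 163.
163: greatest Fibonacci not exceeding it is 144, leaving 19
19: greatest Fibonacci not exceeding it is 13, leaving 6
6: greatest Fibonacci not exceeding it is 5, leaving 1
1: greatest Fibonacci not exceeding it is 1, leaving 0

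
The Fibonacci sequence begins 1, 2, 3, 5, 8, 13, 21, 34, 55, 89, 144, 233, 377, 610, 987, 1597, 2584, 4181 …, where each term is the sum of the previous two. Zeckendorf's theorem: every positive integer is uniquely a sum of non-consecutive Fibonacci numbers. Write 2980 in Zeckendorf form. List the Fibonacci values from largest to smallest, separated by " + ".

Greedily peel off the largest Fibonacci term at each step:
2584 ≤ 2980 < 4181, so take 2584; remainder 396
377 ≤ 396 < 610, so take 377; remainder 19
13 ≤ 19 < 21, so take 13; remainder 6
5 ≤ 6 < 8, so take 5; remainder 1
1 ≤ 1 < 2, so take 1; remainder 0
So 2980 = 2584 + 377 + 13 + 5 + 1, with no two terms consecutive in the sequence.

2584 + 377 + 13 + 5 + 1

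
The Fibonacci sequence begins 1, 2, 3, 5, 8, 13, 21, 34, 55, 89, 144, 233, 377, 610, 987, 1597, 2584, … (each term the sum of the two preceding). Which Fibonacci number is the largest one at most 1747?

1597

1597 ≤ 1747 < 2584, so the largest Fibonacci number not exceeding 1747 is 1597.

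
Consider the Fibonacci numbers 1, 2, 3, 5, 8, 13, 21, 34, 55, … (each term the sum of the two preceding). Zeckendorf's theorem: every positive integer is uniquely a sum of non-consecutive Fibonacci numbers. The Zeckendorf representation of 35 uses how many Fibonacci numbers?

subtract 34 from 35: 1 remains
subtract 1 from 1: 0 remains
35 = 34 + 1, which has 2 terms.

2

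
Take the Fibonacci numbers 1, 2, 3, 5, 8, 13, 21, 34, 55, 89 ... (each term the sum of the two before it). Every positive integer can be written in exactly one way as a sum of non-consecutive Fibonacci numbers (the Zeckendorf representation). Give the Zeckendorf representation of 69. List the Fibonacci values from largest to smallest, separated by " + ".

55 + 13 + 1

Greedy algorithm:
largest Fibonacci ≤ 69 is 55; 69 − 55 = 14
largest Fibonacci ≤ 14 is 13; 14 − 13 = 1
largest Fibonacci ≤ 1 is 1; 1 − 1 = 0
So 69 = 55 + 13 + 1, with no two terms consecutive in the sequence.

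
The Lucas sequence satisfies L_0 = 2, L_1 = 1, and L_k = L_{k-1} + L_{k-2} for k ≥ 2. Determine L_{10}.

Iterating the recurrence up to L_{6} = 18 and L_{5} = 11:
L_{7} = L_{6} + L_{5} = 18 + 11 = 29
L_{8} = L_{7} + L_{6} = 29 + 18 = 47
L_{9} = L_{8} + L_{7} = 47 + 29 = 76
L_{10} = L_{9} + L_{8} = 76 + 47 = 123

123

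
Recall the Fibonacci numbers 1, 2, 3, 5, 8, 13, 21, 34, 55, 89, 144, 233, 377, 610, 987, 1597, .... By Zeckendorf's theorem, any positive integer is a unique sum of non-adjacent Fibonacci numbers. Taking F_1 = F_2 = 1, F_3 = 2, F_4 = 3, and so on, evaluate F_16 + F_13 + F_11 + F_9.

1343

F_16 + F_13 + F_11 + F_9 = 987 + 233 + 89 + 34 = 1343.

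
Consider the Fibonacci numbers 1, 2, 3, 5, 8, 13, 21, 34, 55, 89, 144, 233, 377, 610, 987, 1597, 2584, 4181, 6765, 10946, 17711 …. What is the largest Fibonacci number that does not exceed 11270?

10946

10946 ≤ 11270 < 17711, so the largest Fibonacci number not exceeding 11270 is 10946.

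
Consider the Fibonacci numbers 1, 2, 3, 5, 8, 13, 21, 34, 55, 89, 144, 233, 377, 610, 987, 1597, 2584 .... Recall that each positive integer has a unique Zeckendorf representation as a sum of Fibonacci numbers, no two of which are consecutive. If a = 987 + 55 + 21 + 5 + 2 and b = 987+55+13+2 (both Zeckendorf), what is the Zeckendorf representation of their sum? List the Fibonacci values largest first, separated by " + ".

The two numbers are 1070 and 1057, so their sum is 2127.
Greedily peel off the largest Fibonacci term at each step:
2127: greatest Fibonacci not exceeding it is 1597, leaving 530
530: greatest Fibonacci not exceeding it is 377, leaving 153
153: greatest Fibonacci not exceeding it is 144, leaving 9
9: greatest Fibonacci not exceeding it is 8, leaving 1
1: greatest Fibonacci not exceeding it is 1, leaving 0

1597 + 377 + 144 + 8 + 1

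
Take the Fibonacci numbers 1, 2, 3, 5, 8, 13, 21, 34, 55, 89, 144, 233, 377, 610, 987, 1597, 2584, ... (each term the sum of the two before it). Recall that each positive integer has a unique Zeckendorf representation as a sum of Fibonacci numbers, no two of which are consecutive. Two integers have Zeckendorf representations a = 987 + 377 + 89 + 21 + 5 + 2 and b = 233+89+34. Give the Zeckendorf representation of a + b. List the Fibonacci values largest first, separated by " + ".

The two numbers are 1481 and 356, so their sum is 1837.
take 1597 (≤ 1837); 1837 − 1597 = 240
take 233 (≤ 240); 240 − 233 = 7
take 5 (≤ 7); 7 − 5 = 2
take 2 (≤ 2); 2 − 2 = 0

1597 + 233 + 5 + 2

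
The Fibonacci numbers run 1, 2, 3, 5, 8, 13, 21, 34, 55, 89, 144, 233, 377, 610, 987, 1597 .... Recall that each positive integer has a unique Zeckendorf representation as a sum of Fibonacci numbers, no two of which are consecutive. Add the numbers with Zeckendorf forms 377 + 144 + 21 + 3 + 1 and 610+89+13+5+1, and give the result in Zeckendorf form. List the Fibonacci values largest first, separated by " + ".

The two numbers are 546 and 718, so their sum is 1264.
Repeatedly subtract the largest Fibonacci number that fits:
take 987 (≤ 1264); 1264 − 987 = 277
take 233 (≤ 277); 277 − 233 = 44
take 34 (≤ 44); 44 − 34 = 10
take 8 (≤ 10); 10 − 8 = 2
take 2 (≤ 2); 2 − 2 = 0

987 + 233 + 34 + 8 + 2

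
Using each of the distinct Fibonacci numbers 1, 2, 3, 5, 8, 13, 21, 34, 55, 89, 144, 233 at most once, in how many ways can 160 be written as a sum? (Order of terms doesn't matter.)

12

Each representation comes from the Zeckendorf form by replacing some F_k with F_{k−1} + F_{k−2} where possible.
160 = 144+13+3 = 144+13+2+1 = 144+8+5+3 = 89+55+13+3 = … (8 more), for 12 in all.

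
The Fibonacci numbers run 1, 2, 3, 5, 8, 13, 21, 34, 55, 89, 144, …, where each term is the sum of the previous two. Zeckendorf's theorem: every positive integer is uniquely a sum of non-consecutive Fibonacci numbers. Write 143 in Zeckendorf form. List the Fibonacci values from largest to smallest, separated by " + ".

Greedy algorithm:
largest Fibonacci ≤ 143 is 89; 143 − 89 = 54
largest Fibonacci ≤ 54 is 34; 54 − 34 = 20
largest Fibonacci ≤ 20 is 13; 20 − 13 = 7
largest Fibonacci ≤ 7 is 5; 7 − 5 = 2
largest Fibonacci ≤ 2 is 2; 2 − 2 = 0
So 143 = 89 + 34 + 13 + 5 + 2, with no two terms consecutive in the sequence.

89 + 34 + 13 + 5 + 2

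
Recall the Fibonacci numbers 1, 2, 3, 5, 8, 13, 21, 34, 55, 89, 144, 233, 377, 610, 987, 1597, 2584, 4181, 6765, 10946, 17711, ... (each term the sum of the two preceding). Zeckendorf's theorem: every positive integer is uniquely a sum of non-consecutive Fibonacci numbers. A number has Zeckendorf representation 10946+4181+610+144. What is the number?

10946+4181+610+144 = 15881.

15881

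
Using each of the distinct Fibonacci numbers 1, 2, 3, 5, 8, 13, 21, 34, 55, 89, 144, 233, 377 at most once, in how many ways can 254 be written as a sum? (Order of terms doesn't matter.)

254 = 233+21 = 233+13+8 = 144+89+21 = … (9 more), for 12 in all.

12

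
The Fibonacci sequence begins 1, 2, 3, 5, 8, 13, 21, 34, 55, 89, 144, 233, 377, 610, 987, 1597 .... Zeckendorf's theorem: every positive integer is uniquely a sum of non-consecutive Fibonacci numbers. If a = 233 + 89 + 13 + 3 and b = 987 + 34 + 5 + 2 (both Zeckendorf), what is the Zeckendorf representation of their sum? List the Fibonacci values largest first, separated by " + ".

987 + 377 + 2

The two numbers are 338 and 1028, so their sum is 1366.
largest Fibonacci ≤ 1366 is 987; 1366 − 987 = 379
largest Fibonacci ≤ 379 is 377; 379 − 377 = 2
largest Fibonacci ≤ 2 is 2; 2 − 2 = 0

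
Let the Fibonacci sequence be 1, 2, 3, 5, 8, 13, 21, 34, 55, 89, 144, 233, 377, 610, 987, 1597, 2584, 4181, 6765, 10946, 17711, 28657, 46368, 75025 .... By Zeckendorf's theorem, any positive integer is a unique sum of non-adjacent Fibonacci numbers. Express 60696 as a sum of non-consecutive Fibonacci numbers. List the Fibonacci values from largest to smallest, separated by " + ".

46368 + 10946 + 2584 + 610 + 144 + 34 + 8 + 2

Greedy algorithm:
subtract 46368 from 60696: 14328 remains
subtract 10946 from 14328: 3382 remains
subtract 2584 from 3382: 798 remains
subtract 610 from 798: 188 remains
subtract 144 from 188: 44 remains
subtract 34 from 44: 10 remains
subtract 8 from 10: 2 remains
subtract 2 from 2: 0 remains
So 60696 = 46368 + 10946 + 2584 + 610 + 144 + 34 + 8 + 2, with no two terms consecutive in the sequence.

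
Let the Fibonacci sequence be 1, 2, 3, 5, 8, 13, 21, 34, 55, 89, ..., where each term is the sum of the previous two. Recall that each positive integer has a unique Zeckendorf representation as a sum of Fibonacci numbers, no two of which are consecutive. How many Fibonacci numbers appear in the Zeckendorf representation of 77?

subtract 55 from 77: 22 remains
subtract 21 from 22: 1 remains
subtract 1 from 1: 0 remains
77 = 55 + 21 + 1, which has 3 terms.

3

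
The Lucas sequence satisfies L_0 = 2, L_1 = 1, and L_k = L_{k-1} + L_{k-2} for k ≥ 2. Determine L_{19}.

9349

Iterating the recurrence up to L_{11} = 199 and L_{10} = 123:
L_{12} = L_{11} + L_{10} = 199 + 123 = 322
L_{13} = L_{12} + L_{11} = 322 + 199 = 521
L_{14} = L_{13} + L_{12} = 521 + 322 = 843
L_{15} = L_{14} + L_{13} = 843 + 521 = 1364
L_{16} = L_{15} + L_{14} = 1364 + 843 = 2207
L_{17} = L_{16} + L_{15} = 2207 + 1364 = 3571
L_{18} = L_{17} + L_{16} = 3571 + 2207 = 5778
L_{19} = L_{18} + L_{17} = 5778 + 3571 = 9349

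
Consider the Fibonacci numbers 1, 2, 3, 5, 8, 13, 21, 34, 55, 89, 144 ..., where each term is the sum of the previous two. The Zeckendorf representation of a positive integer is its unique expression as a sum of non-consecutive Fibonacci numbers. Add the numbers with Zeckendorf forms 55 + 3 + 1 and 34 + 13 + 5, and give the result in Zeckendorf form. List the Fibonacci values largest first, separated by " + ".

89 + 21 + 1

The two numbers are 59 and 52, so their sum is 111.
Greedy algorithm:
take 89 (≤ 111); 111 − 89 = 22
take 21 (≤ 22); 22 − 21 = 1
take 1 (≤ 1); 1 − 1 = 0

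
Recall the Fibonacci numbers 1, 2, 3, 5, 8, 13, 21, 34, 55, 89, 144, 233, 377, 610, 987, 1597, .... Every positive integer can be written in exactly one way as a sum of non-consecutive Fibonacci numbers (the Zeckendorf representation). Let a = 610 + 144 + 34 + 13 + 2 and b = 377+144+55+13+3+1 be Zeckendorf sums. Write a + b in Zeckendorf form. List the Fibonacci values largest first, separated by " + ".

The two numbers are 803 and 593, so their sum is 1396.
Repeatedly subtract the largest Fibonacci number that fits:
take 987 (≤ 1396); 1396 − 987 = 409
take 377 (≤ 409); 409 − 377 = 32
take 21 (≤ 32); 32 − 21 = 11
take 8 (≤ 11); 11 − 8 = 3
take 3 (≤ 3); 3 − 3 = 0

987 + 377 + 21 + 8 + 3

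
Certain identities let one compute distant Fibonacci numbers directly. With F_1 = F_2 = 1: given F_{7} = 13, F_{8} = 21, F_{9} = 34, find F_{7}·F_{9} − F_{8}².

13·34 − 21² = 442 − 441 = 1. (Cassini's identity: F_{k−1}F_{k+1} − F_k² = (−1)^k.)

1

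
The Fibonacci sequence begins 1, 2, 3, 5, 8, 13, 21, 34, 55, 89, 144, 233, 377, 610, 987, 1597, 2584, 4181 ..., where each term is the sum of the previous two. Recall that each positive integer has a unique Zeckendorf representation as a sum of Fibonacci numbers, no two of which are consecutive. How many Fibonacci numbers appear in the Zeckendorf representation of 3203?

4

Greedily peel off the largest Fibonacci term at each step:
subtract 2584 from 3203: 619 remains
subtract 610 from 619: 9 remains
subtract 8 from 9: 1 remains
subtract 1 from 1: 0 remains
3203 = 2584 + 610 + 8 + 1, which has 4 terms.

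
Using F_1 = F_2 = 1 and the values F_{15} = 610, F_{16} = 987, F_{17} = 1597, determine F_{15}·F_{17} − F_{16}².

1

610·1597 − 987² = 974170 − 974169 = 1. (Cassini's identity: F_{k−1}F_{k+1} − F_k² = (−1)^k.)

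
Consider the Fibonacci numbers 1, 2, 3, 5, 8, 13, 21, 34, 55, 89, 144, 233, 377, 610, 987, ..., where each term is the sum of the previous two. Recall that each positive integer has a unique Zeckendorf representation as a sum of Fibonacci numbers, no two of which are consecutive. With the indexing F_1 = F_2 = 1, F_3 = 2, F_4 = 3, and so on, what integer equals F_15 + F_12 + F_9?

F_15 + F_12 + F_9 = 610 + 144 + 34 = 788.

788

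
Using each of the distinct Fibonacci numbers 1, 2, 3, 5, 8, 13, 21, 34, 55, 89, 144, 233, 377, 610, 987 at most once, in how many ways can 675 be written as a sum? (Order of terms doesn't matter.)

Starting from the Zeckendorf form and repeatedly splitting a term F_k into F_{k−1} + F_{k−2} (when neither is already used) reaches every representation.
675 = 610+55+8+2 = 610+55+5+3+2 = 610+34+21+8+2 = 377+233+55+8+2 = … (11 more), for 15 in all.

15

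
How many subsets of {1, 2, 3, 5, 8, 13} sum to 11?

Starting from the Zeckendorf form and repeatedly splitting a term F_k into F_{k−1} + F_{k−2} (when neither is already used) reaches every representation.
11 = 8+3 = 8+2+1 = 5+3+2+1 — 3 representations.

3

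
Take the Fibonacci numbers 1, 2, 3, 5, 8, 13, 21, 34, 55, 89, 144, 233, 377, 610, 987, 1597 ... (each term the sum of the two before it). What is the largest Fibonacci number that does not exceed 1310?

987 ≤ 1310 < 1597, so the largest Fibonacci number not exceeding 1310 is 987.

987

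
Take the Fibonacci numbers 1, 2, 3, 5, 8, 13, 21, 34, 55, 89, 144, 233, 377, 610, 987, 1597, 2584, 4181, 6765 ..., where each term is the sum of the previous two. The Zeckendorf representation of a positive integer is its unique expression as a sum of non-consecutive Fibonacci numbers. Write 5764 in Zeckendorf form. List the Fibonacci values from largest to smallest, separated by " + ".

4181 + 987 + 377 + 144 + 55 + 13 + 5 + 2

subtract 4181 from 5764: 1583 remains
subtract 987 from 1583: 596 remains
subtract 377 from 596: 219 remains
subtract 144 from 219: 75 remains
subtract 55 from 75: 20 remains
subtract 13 from 20: 7 remains
subtract 5 from 7: 2 remains
subtract 2 from 2: 0 remains
So 5764 = 4181 + 987 + 377 + 144 + 55 + 13 + 5 + 2, with no two terms consecutive in the sequence.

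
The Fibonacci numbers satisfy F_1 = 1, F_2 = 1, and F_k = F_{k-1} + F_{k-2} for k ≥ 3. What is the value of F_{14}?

Iterating the recurrence up to F_{6} = 8 and F_{5} = 5:
F_{7} = F_{6} + F_{5} = 8 + 5 = 13
F_{8} = F_{7} + F_{6} = 13 + 8 = 21
F_{9} = F_{8} + F_{7} = 21 + 13 = 34
F_{10} = F_{9} + F_{8} = 34 + 21 = 55
F_{11} = F_{10} + F_{9} = 55 + 34 = 89
F_{12} = F_{11} + F_{10} = 89 + 55 = 144
F_{13} = F_{12} + F_{11} = 144 + 89 = 233
F_{14} = F_{13} + F_{12} = 233 + 144 = 377

377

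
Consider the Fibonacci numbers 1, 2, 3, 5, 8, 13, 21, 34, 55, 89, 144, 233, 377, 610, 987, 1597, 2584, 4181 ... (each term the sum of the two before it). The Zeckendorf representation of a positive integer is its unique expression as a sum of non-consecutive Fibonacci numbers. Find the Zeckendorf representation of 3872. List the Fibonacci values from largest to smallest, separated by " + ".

3872: greatest Fibonacci not exceeding it is 2584, leaving 1288
1288: greatest Fibonacci not exceeding it is 987, leaving 301
301: greatest Fibonacci not exceeding it is 233, leaving 68
68: greatest Fibonacci not exceeding it is 55, leaving 13
13: greatest Fibonacci not exceeding it is 13, leaving 0
So 3872 = 2584 + 987 + 233 + 55 + 13, with no two terms consecutive in the sequence.

2584 + 987 + 233 + 55 + 13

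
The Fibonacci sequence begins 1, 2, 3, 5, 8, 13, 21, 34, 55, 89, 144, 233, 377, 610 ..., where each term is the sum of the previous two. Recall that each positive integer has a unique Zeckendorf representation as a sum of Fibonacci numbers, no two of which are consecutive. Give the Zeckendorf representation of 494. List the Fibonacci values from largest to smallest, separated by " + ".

377 + 89 + 21 + 5 + 2

Repeatedly subtract the largest Fibonacci number that fits:
494: greatest Fibonacci not exceeding it is 377, leaving 117
117: greatest Fibonacci not exceeding it is 89, leaving 28
28: greatest Fibonacci not exceeding it is 21, leaving 7
7: greatest Fibonacci not exceeding it is 5, leaving 2
2: greatest Fibonacci not exceeding it is 2, leaving 0
So 494 = 377 + 89 + 21 + 5 + 2, with no two terms consecutive in the sequence.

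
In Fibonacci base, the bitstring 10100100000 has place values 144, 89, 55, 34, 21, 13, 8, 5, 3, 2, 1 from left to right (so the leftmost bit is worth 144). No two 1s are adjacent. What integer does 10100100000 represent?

Summing the place values of the 1 bits: 144 + 55 + 13 = 212.

212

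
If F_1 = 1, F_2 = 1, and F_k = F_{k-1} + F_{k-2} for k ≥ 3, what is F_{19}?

Iterating the recurrence up to F_{12} = 144 and F_{11} = 89:
F_{13} = F_{12} + F_{11} = 144 + 89 = 233
F_{14} = F_{13} + F_{12} = 233 + 144 = 377
F_{15} = F_{14} + F_{13} = 377 + 233 = 610
F_{16} = F_{15} + F_{14} = 610 + 377 = 987
F_{17} = F_{16} + F_{15} = 987 + 610 = 1597
F_{18} = F_{17} + F_{16} = 1597 + 987 = 2584
F_{19} = F_{18} + F_{17} = 2584 + 1597 = 4181

4181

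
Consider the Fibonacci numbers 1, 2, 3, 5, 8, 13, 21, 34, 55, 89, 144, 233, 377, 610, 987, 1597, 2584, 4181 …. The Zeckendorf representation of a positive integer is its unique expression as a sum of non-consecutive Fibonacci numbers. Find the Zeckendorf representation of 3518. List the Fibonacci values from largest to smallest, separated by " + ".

Repeatedly subtract the largest Fibonacci number that fits:
3518 − 2584 = 934
934 − 610 = 324
324 − 233 = 91
91 − 89 = 2
2 − 2 = 0
So 3518 = 2584 + 610 + 233 + 89 + 2, with no two terms consecutive in the sequence.

2584 + 610 + 233 + 89 + 2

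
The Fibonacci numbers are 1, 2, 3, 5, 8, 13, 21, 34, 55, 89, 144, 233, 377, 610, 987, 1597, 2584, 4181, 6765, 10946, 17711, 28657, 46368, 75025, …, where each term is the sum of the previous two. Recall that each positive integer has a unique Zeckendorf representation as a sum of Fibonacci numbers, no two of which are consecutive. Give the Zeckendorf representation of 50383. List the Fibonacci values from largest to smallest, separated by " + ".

46368 + 2584 + 987 + 377 + 55 + 8 + 3 + 1

Greedy algorithm:
take 46368 (≤ 50383); 50383 − 46368 = 4015
take 2584 (≤ 4015); 4015 − 2584 = 1431
take 987 (≤ 1431); 1431 − 987 = 444
take 377 (≤ 444); 444 − 377 = 67
take 55 (≤ 67); 67 − 55 = 12
take 8 (≤ 12); 12 − 8 = 4
take 3 (≤ 4); 4 − 3 = 1
take 1 (≤ 1); 1 − 1 = 0
So 50383 = 46368 + 2584 + 987 + 377 + 55 + 8 + 3 + 1, with no two terms consecutive in the sequence.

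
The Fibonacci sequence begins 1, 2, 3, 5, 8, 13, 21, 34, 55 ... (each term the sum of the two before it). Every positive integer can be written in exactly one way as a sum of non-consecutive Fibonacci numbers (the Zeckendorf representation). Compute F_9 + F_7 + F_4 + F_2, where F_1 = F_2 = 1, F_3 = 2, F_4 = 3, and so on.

51

F_9 + F_7 + F_4 + F_2 = 34 + 13 + 3 + 1 = 51.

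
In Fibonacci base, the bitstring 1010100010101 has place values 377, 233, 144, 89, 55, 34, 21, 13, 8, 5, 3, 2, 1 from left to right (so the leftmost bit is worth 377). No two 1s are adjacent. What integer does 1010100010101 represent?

588

Summing the place values of the 1 bits: 377 + 144 + 55 + 8 + 3 + 1 = 588.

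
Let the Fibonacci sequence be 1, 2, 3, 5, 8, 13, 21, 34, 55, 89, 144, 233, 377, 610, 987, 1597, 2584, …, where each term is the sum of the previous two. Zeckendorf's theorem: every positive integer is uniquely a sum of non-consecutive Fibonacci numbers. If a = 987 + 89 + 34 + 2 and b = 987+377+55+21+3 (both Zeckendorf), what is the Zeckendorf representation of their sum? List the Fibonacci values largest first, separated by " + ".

1597 + 610 + 233 + 89 + 21 + 5

The two numbers are 1112 and 1443, so their sum is 2555.
Repeatedly subtract the largest Fibonacci number that fits:
subtract 1597 from 2555: 958 remains
subtract 610 from 958: 348 remains
subtract 233 from 348: 115 remains
subtract 89 from 115: 26 remains
subtract 21 from 26: 5 remains
subtract 5 from 5: 0 remains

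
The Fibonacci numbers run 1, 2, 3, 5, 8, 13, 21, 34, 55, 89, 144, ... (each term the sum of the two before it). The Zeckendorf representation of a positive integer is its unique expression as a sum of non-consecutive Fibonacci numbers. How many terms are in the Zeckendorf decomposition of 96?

3

96: greatest Fibonacci not exceeding it is 89, leaving 7
7: greatest Fibonacci not exceeding it is 5, leaving 2
2: greatest Fibonacci not exceeding it is 2, leaving 0
96 = 89 + 5 + 2, which has 3 terms.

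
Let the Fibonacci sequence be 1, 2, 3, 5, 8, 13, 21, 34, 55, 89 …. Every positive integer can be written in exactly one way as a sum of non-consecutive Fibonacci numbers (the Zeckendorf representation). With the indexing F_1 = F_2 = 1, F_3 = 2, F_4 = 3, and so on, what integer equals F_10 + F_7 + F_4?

71

F_10 + F_7 + F_4 = 55 + 13 + 3 = 71.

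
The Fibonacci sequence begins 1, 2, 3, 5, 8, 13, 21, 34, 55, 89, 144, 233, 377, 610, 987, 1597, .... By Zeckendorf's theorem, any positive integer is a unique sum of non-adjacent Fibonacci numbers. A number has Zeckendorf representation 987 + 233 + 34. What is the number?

1254

987 + 233 + 34 = 1254.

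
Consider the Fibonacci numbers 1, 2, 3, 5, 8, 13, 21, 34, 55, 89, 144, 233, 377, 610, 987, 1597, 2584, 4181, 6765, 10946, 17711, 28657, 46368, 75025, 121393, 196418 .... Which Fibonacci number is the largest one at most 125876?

121393 ≤ 125876 < 196418, so the largest Fibonacci number not exceeding 125876 is 121393.

121393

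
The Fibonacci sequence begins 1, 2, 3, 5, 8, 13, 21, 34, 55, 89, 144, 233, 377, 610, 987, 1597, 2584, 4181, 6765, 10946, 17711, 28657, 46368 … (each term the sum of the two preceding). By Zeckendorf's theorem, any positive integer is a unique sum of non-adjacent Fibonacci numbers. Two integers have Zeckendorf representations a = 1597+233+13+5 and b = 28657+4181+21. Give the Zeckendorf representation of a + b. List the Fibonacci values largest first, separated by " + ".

28657 + 4181 + 1597 + 233 + 34 + 5

The two numbers are 1848 and 32859, so their sum is 34707.
34707: greatest Fibonacci not exceeding it is 28657, leaving 6050
6050: greatest Fibonacci not exceeding it is 4181, leaving 1869
1869: greatest Fibonacci not exceeding it is 1597, leaving 272
272: greatest Fibonacci not exceeding it is 233, leaving 39
39: greatest Fibonacci not exceeding it is 34, leaving 5
5: greatest Fibonacci not exceeding it is 5, leaving 0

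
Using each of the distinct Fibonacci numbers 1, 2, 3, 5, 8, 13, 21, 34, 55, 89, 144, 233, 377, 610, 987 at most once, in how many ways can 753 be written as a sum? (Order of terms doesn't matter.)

753 = 610+89+34+13+5+2 = 377+233+89+34+13+5+2 — 2 representations.

2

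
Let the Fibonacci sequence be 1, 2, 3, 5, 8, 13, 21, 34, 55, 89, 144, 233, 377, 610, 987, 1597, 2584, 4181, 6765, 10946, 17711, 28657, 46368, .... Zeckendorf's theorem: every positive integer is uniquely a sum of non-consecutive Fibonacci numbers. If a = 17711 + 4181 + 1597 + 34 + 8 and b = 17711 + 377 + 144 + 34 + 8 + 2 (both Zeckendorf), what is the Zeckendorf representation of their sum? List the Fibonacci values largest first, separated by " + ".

The two numbers are 23531 and 18276, so their sum is 41807.
41807 − 28657 = 13150
13150 − 10946 = 2204
2204 − 1597 = 607
607 − 377 = 230
230 − 144 = 86
86 − 55 = 31
31 − 21 = 10
10 − 8 = 2
2 − 2 = 0

28657 + 10946 + 1597 + 377 + 144 + 55 + 21 + 8 + 2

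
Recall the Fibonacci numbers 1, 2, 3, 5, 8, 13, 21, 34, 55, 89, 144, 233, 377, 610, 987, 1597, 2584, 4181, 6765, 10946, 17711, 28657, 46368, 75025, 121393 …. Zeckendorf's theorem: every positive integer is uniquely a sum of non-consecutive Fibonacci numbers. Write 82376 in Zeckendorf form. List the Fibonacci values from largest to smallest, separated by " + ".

82376: greatest Fibonacci not exceeding it is 75025, leaving 7351
7351: greatest Fibonacci not exceeding it is 6765, leaving 586
586: greatest Fibonacci not exceeding it is 377, leaving 209
209: greatest Fibonacci not exceeding it is 144, leaving 65
65: greatest Fibonacci not exceeding it is 55, leaving 10
10: greatest Fibonacci not exceeding it is 8, leaving 2
2: greatest Fibonacci not exceeding it is 2, leaving 0
So 82376 = 75025 + 6765 + 377 + 144 + 55 + 8 + 2, with no two terms consecutive in the sequence.

75025 + 6765 + 377 + 144 + 55 + 8 + 2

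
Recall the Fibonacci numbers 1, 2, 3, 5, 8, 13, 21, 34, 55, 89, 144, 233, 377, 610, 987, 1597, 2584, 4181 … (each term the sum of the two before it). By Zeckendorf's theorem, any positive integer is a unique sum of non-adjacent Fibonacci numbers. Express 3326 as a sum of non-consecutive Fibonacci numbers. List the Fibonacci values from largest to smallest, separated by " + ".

2584 + 610 + 89 + 34 + 8 + 1

Greedily peel off the largest Fibonacci term at each step:
largest Fibonacci ≤ 3326 is 2584; 3326 − 2584 = 742
largest Fibonacci ≤ 742 is 610; 742 − 610 = 132
largest Fibonacci ≤ 132 is 89; 132 − 89 = 43
largest Fibonacci ≤ 43 is 34; 43 − 34 = 9
largest Fibonacci ≤ 9 is 8; 9 − 8 = 1
largest Fibonacci ≤ 1 is 1; 1 − 1 = 0
So 3326 = 2584 + 610 + 89 + 34 + 8 + 1, with no two terms consecutive in the sequence.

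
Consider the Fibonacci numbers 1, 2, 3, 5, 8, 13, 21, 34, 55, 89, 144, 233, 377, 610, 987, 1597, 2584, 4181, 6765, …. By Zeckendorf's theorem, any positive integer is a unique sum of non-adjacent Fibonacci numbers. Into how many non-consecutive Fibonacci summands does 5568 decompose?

5568 − 4181 = 1387
1387 − 987 = 400
400 − 377 = 23
23 − 21 = 2
2 − 2 = 0
5568 = 4181 + 987 + 377 + 21 + 2, which has 5 terms.

5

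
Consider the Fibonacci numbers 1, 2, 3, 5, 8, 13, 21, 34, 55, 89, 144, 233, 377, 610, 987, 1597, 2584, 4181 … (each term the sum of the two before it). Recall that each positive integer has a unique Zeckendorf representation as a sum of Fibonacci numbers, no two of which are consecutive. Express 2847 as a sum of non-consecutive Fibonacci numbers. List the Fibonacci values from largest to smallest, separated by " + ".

Greedy algorithm:
2847 − 2584 = 263
263 − 233 = 30
30 − 21 = 9
9 − 8 = 1
1 − 1 = 0
So 2847 = 2584 + 233 + 21 + 8 + 1, with no two terms consecutive in the sequence.

2584 + 233 + 21 + 8 + 1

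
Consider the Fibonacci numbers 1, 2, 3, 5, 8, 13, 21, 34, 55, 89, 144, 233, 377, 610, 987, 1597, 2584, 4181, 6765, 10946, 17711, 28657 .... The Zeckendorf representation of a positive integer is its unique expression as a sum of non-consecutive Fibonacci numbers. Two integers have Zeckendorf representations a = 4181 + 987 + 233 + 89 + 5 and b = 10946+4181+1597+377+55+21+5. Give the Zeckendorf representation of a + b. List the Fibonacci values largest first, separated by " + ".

The two numbers are 5495 and 17182, so their sum is 22677.
Repeatedly subtract the largest Fibonacci number that fits:
22677 − 17711 = 4966
4966 − 4181 = 785
785 − 610 = 175
175 − 144 = 31
31 − 21 = 10
10 − 8 = 2
2 − 2 = 0

17711 + 4181 + 610 + 144 + 21 + 8 + 2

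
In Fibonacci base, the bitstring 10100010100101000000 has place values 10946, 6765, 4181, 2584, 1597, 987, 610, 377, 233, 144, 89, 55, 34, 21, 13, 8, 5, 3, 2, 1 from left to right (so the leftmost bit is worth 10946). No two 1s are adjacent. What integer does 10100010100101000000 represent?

Summing the place values of the 1 bits: 10946 + 4181 + 610 + 233 + 55 + 21 = 16046.

16046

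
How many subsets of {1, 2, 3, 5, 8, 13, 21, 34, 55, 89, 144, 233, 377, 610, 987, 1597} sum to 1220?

Starting from the Zeckendorf form and repeatedly splitting a term F_k into F_{k−1} + F_{k−2} (when neither is already used) reaches every representation.
1220 = 987+233 = 987+144+89 = 610+377+233 = … (9 more), for 12 in all.

12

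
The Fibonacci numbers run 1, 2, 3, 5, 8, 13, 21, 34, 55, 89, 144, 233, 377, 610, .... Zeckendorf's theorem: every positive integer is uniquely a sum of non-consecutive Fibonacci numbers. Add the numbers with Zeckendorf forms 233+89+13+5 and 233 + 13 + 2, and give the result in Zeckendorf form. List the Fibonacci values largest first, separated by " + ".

377 + 144 + 55 + 8 + 3 + 1

The two numbers are 340 and 248, so their sum is 588.
Greedily peel off the largest Fibonacci term at each step:
take 377 (≤ 588); 588 − 377 = 211
take 144 (≤ 211); 211 − 144 = 67
take 55 (≤ 67); 67 − 55 = 12
take 8 (≤ 12); 12 − 8 = 4
take 3 (≤ 4); 4 − 3 = 1
take 1 (≤ 1); 1 − 1 = 0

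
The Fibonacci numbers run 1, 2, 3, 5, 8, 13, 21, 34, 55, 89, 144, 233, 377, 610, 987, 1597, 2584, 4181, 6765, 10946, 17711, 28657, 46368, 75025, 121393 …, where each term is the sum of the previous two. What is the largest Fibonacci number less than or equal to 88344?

75025 ≤ 88344 < 121393, so the largest Fibonacci number not exceeding 88344 is 75025.

75025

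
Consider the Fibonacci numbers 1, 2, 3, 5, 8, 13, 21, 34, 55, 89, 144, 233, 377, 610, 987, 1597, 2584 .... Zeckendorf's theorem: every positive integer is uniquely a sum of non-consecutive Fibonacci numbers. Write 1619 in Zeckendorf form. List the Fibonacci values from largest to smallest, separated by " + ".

largest Fibonacci ≤ 1619 is 1597; 1619 − 1597 = 22
largest Fibonacci ≤ 22 is 21; 22 − 21 = 1
largest Fibonacci ≤ 1 is 1; 1 − 1 = 0
So 1619 = 1597 + 21 + 1, with no two terms consecutive in the sequence.

1597 + 21 + 1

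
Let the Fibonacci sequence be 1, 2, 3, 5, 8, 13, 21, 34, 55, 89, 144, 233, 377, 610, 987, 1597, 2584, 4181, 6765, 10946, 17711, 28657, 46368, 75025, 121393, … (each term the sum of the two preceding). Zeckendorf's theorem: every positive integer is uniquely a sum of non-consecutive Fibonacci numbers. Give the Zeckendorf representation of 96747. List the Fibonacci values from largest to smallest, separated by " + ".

96747 − 75025 = 21722
21722 − 17711 = 4011
4011 − 2584 = 1427
1427 − 987 = 440
440 − 377 = 63
63 − 55 = 8
8 − 8 = 0
So 96747 = 75025 + 17711 + 2584 + 987 + 377 + 55 + 8, with no two terms consecutive in the sequence.

75025 + 17711 + 2584 + 987 + 377 + 55 + 8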